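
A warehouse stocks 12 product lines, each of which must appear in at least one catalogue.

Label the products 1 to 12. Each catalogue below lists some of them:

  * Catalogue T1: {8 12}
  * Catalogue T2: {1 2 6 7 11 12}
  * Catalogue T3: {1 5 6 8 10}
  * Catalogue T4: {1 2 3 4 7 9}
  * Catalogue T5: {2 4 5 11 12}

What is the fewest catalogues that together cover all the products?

3

Take {T3, T4, T5}. Their union is {1, 2, 3, 4, 5, 6, 7, 8, 9, 10, 11, 12}, which is all 12 products.
Only T4 contains 3, so T4 is forced; the remaining 6 products need at least 2 more catalogues (each remaining catalogue adds at most 4) — so at least 3 catalogues are needed, and 3 is optimal.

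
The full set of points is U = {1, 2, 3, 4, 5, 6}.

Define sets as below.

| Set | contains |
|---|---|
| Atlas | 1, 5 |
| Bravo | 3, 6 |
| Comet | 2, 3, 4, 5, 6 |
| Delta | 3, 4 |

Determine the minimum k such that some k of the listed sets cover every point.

2

Atlas and Comet together: Atlas ∪ Comet = {1, 2, 3, 4, 5, 6} — every point is covered.
No single set has all 6 points (the largest, Comet, has 5), so 2 is optimal.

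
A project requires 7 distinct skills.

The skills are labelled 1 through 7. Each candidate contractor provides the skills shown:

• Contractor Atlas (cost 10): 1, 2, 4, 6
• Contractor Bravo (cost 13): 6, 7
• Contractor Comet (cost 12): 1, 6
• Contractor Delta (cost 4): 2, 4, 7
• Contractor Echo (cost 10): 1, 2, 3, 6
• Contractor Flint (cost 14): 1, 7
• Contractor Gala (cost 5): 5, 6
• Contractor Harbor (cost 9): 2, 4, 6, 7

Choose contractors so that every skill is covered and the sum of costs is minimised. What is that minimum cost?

Delta, Echo, Gala together cover every skill (Delta ∪ Echo ∪ Gala = {1, 2, 3, 4, 5, 6, 7}); total cost 4 + 10 + 5 = 19.
No covering selection has total cost below 19.

19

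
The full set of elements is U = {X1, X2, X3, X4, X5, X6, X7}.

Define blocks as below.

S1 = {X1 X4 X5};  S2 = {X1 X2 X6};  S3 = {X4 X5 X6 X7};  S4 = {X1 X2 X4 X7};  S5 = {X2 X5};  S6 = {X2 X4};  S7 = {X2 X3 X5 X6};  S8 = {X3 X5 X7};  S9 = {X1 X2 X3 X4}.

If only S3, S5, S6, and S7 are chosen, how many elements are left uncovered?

1

Union of S3, S5, S6, S7 = {X2, X3, X4, X5, X6, X7}.
Not covered: X1 — 1 element.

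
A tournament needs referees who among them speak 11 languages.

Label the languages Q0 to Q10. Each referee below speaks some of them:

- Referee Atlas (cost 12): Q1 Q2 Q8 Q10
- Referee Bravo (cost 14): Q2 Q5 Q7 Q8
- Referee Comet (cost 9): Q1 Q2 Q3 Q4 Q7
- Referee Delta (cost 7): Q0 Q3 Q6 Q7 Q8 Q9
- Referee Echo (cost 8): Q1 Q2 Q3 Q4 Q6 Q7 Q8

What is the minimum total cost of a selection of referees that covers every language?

Atlas, Bravo, Delta, Echo together cover every language (Atlas ∪ Bravo ∪ Delta ∪ Echo = {Q0, Q1, Q2, Q3, Q4, Q5, Q6, Q7, Q8, Q9, Q10}); total cost 12 + 14 + 7 + 8 = 41.
No covering selection has total cost below 41.

41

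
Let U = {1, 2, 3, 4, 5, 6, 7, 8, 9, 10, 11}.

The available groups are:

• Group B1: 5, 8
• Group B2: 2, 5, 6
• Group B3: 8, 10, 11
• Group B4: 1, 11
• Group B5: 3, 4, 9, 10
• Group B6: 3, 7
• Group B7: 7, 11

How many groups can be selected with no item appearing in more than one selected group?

B2, B5, B7 are pairwise disjoint (B2={2,5,6}; B5={3,4,9,10}; B7={7,11}).
Every remaining group overlaps one of these, and no 4 of the listed groups are pairwise disjoint, so 3 is the maximum.

3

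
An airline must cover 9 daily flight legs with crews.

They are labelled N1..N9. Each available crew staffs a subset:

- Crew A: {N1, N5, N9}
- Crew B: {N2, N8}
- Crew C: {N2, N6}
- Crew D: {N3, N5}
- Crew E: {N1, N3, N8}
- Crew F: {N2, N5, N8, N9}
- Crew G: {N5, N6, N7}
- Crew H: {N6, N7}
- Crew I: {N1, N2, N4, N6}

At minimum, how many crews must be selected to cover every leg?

4

A and E and G and I together: A ∪ E ∪ G ∪ I = {N1, N2, N3, N4, N5, N6, N7, N8, N9} — every leg is covered.
No 3 of the 9 crews cover everything (all 84 combinations miss at least one leg), so 4 is optimal.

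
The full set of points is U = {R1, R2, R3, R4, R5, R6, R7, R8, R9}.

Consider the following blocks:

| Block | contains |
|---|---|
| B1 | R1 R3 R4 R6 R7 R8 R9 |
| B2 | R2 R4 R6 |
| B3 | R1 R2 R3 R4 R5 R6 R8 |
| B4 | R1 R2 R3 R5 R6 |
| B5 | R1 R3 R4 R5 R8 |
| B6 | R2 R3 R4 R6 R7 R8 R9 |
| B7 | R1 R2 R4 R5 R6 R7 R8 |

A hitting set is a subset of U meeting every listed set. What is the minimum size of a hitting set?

H = {R3, R6} meets every block (each contains at least one member of H), and |H| = 2.
No single point lies in every block, so at least 2 are needed and 2 is optimal.

2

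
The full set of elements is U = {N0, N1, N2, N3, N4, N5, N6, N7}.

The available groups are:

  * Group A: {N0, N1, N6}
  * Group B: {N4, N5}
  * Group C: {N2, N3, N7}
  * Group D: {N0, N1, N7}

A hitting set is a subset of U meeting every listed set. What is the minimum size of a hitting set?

H = {N1, N4, N7} meets every group (each contains at least one member of H), and |H| = 3.
The groups A, B, C are pairwise disjoint, so any hitting set needs a separate element for each — at least 3. Hence 3 is optimal.

3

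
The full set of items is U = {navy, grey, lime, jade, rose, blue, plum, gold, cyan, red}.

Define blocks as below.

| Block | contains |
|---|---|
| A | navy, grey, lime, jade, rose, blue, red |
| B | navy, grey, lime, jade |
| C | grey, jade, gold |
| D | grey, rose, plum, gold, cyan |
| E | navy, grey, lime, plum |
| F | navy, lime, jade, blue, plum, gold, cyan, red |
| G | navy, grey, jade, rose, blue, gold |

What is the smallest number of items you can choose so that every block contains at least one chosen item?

2

H = {grey, cyan} meets every block (each contains at least one member of H), and |H| = 2.
No single item lies in every block, so at least 2 are needed and 2 is optimal.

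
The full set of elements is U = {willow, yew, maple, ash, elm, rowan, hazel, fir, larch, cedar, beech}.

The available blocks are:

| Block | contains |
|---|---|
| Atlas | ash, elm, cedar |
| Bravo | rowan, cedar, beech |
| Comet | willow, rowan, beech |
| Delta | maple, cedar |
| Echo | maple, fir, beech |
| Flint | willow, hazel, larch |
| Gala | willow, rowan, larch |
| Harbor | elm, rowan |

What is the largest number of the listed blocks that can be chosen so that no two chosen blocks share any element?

Atlas, Echo, Flint are pairwise disjoint (Atlas={ash,elm,cedar}; Echo={maple,fir,beech}; Flint={willow,hazel,larch}).
Every remaining block overlaps one of these, and no 4 of the listed blocks are pairwise disjoint, so 3 is the maximum.

3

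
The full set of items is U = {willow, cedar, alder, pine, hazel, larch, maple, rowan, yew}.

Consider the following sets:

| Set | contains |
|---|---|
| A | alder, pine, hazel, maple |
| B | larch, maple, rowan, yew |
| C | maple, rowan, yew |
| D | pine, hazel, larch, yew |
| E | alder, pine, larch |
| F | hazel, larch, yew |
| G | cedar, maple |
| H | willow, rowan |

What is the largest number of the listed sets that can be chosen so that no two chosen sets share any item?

3

F, G, H are pairwise disjoint (F={hazel,larch,yew}; G={cedar,maple}; H={willow,rowan}).
Every remaining set overlaps one of these, and no 4 of the listed sets are pairwise disjoint, so 3 is the maximum.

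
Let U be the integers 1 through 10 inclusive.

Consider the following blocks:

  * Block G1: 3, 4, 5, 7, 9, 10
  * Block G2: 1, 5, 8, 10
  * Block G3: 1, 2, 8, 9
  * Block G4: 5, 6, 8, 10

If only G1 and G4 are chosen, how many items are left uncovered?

Union of G1, G4 = {3, 4, 5, 6, 7, 8, 9, 10}.
Not covered: 1, 2 — 2 items.

2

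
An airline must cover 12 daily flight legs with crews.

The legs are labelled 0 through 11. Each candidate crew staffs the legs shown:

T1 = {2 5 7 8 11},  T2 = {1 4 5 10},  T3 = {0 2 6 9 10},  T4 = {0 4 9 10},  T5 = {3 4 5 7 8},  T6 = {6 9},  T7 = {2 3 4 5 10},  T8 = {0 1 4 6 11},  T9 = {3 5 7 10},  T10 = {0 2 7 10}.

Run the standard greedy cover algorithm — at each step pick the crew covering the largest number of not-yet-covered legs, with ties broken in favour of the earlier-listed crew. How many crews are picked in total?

4

Greedy: pick T1 (covers 5 new) → pick T3 (covers 4 new) → pick T2 (covers 2 new) → pick T5 (covers 1 new). Total picks: 4.
(The true minimum cover uses only 3 crews, so greedy is not optimal here.)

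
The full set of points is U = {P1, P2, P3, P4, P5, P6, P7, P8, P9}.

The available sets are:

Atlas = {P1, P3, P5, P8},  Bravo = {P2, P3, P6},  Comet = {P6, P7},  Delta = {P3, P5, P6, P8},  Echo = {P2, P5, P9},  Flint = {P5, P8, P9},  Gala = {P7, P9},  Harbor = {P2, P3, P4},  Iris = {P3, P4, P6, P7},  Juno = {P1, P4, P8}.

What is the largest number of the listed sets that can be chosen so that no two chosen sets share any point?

3

Comet, Echo, Juno are pairwise disjoint (Comet={P6,P7}; Echo={P2,P5,P9}; Juno={P1,P4,P8}).
Every remaining set overlaps one of these, and no 4 of the listed sets are pairwise disjoint, so 3 is the maximum.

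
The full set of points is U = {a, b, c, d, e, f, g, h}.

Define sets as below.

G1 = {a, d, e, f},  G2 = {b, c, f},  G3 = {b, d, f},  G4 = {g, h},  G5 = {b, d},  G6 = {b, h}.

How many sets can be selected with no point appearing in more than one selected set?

2

G3, G4 are pairwise disjoint (G3={b,d,f}; G4={g,h}).
Every remaining set overlaps one of these, and no 3 of the listed sets are pairwise disjoint, so 2 is the maximum.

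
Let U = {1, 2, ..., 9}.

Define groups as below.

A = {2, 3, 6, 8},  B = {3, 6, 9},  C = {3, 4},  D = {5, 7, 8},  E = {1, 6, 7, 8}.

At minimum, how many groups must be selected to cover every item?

5

Take {A, B, C, D, E}. Their union is {1, 2, 3, 4, 5, 6, 7, 8, 9}, which is all 9 items.
No 4 of the 5 groups cover everything (all 5 combinations miss at least one item), so 5 is optimal.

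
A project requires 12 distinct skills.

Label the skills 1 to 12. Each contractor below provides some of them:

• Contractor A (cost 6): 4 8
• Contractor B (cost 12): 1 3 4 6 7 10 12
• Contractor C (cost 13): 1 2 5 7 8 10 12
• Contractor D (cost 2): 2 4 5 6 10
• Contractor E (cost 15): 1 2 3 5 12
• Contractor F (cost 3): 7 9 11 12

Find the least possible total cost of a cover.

A, B, D, F together cover every skill (A ∪ B ∪ D ∪ F = {1, 2, 3, 4, 5, 6, 7, 8, 9, 10, 11, 12}); total cost 6 + 12 + 2 + 3 = 23.
No covering selection has total cost below 23.

23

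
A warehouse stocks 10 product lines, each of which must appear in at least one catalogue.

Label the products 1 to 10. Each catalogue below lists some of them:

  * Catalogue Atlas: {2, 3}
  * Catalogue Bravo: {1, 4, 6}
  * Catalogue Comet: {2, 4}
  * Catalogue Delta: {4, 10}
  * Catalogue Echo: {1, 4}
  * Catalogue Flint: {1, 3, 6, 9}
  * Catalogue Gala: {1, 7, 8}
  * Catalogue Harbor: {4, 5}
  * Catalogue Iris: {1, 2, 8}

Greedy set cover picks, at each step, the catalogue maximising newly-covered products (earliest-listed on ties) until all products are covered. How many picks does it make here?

Greedy: pick Flint (covers 4 new) → pick Comet (covers 2 new) → pick Gala (covers 2 new) → pick Delta (covers 1 new) → pick Harbor (covers 1 new). Total picks: 5.

5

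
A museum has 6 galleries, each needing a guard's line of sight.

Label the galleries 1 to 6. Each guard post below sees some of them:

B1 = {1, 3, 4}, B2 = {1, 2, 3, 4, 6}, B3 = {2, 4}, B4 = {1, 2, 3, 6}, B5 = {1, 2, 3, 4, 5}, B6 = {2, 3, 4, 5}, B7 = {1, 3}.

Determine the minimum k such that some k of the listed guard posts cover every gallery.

B4 and B5 together: B4 ∪ B5 = {1, 2, 3, 4, 5, 6} — every gallery is covered.
No single guard post has all 6 galleries (the largest, B2, has 5), so 2 is optimal.

2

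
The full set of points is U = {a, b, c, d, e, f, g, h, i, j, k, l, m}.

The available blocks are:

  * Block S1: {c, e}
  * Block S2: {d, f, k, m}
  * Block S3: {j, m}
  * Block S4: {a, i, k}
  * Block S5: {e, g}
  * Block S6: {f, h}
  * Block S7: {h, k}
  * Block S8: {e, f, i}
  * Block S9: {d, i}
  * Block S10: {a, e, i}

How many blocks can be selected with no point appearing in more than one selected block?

4

S1, S3, S4, S6 are pairwise disjoint (S1={c,e}; S3={j,m}; S4={a,i,k}; S6={f,h}).
Every remaining block overlaps one of these, and no 5 of the listed blocks are pairwise disjoint, so 4 is the maximum.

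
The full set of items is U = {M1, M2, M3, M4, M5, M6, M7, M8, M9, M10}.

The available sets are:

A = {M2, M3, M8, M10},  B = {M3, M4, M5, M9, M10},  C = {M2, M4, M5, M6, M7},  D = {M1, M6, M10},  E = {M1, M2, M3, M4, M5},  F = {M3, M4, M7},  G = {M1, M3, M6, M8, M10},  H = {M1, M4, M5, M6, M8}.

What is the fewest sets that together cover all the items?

Take {B, C, H}. Their union is {M1, M2, M3, M4, M5, M6, M7, M8, M9, M10}, which is all 10 items.
Only B contains M9, so B is forced; the remaining 5 items need at least 2 more sets (each remaining set adds at most 3) — so at least 3 sets are needed, and 3 is optimal.

3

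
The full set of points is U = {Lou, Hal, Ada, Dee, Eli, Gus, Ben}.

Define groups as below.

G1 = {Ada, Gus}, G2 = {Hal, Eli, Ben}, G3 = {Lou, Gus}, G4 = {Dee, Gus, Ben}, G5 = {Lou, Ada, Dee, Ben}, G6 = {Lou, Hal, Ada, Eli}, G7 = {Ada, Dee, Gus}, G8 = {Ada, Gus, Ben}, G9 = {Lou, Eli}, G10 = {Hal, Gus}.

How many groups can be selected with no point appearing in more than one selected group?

G4, G9 are pairwise disjoint (G4={Dee,Gus,Ben}; G9={Lou,Eli}).
Every remaining group overlaps one of these, and no 3 of the listed groups are pairwise disjoint, so 2 is the maximum.

2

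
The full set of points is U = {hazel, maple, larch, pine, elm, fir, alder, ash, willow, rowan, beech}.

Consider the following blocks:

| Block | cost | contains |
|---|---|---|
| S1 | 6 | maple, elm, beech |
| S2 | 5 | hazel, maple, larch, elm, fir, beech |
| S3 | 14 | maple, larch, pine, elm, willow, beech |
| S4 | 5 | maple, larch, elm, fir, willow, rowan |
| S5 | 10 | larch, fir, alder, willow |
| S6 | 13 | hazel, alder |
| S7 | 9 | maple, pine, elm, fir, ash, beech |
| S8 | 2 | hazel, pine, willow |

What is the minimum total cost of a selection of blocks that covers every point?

S4, S5, S7, S8 together cover every point (S4 ∪ S5 ∪ S7 ∪ S8 = {hazel, maple, larch, pine, elm, fir, alder, ash, willow, rowan, beech}); total cost 5 + 10 + 9 + 2 = 26.
The greedy pick S8, S2, S4, S7, S5 costs 31; no covering selection beats 26.

26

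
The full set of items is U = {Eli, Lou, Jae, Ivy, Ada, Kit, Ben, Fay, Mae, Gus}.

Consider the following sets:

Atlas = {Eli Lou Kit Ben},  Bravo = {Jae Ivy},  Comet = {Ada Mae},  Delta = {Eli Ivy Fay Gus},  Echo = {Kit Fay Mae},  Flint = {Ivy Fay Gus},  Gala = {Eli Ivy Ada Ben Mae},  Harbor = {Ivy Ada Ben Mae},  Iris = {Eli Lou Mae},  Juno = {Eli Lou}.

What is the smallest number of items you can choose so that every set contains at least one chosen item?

3

H = {Lou, Ivy, Mae} meets every set (each contains at least one member of H), and |H| = 3.
The sets Atlas, Bravo, Comet are pairwise disjoint, so any hitting set needs a separate item for each — at least 3. Hence 3 is optimal.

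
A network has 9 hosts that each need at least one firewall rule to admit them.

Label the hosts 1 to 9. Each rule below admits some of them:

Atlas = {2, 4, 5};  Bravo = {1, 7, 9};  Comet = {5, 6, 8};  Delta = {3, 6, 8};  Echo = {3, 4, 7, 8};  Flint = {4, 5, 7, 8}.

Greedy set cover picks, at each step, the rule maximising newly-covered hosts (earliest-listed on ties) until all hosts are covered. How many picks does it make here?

Greedy: pick Echo (covers 4 new) → pick Atlas (covers 2 new) → pick Bravo (covers 2 new) → pick Comet (covers 1 new). Total picks: 4.
(The true minimum cover uses only 3 rules, so greedy is not optimal here.)

4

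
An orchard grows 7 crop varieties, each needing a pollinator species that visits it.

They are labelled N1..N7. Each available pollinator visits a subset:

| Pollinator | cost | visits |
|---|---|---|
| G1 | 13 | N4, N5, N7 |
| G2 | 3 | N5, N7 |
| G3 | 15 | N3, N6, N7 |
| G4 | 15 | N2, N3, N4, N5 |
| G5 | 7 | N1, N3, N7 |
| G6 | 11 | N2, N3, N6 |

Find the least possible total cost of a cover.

31

G1, G5, G6 together cover every variety (G1 ∪ G5 ∪ G6 = {N1, N2, N3, N4, N5, N6, N7}); total cost 13 + 7 + 11 = 31.
The greedy pick G2, G5, G6, G1 costs 34; no covering selection beats 31.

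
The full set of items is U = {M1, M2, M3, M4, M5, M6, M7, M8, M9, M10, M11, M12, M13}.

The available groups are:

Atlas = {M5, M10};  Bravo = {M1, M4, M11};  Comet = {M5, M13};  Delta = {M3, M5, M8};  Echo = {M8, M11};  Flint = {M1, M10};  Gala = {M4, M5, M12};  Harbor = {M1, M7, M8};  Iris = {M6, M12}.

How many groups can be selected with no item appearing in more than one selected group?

Comet, Echo, Flint, Iris are pairwise disjoint (Comet={M5,M13}; Echo={M8,M11}; Flint={M1,M10}; Iris={M6,M12}).
Every remaining group overlaps one of these, and no 5 of the listed groups are pairwise disjoint, so 4 is the maximum.

4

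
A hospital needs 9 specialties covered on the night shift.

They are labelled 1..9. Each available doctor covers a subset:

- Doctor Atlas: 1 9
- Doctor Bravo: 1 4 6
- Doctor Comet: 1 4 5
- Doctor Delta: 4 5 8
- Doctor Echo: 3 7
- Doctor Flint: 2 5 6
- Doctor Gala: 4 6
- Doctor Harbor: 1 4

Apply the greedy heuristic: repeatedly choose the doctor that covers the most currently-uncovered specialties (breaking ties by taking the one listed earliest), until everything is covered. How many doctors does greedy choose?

Greedy: pick Bravo (covers 3 new) → pick Delta (covers 2 new) → pick Echo (covers 2 new) → pick Atlas (covers 1 new) → pick Flint (covers 1 new). Total picks: 5.
(The true minimum cover uses only 4 doctors, so greedy is not optimal here.)

5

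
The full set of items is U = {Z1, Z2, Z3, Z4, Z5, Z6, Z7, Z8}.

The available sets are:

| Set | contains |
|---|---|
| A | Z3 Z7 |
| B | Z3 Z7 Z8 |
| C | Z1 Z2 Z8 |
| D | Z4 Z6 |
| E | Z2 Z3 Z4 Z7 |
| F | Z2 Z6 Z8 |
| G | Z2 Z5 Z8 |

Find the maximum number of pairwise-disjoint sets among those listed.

A, C, D are pairwise disjoint (A={Z3,Z7}; C={Z1,Z2,Z8}; D={Z4,Z6}).
Every remaining set overlaps one of these, and no 4 of the listed sets are pairwise disjoint, so 3 is the maximum.

3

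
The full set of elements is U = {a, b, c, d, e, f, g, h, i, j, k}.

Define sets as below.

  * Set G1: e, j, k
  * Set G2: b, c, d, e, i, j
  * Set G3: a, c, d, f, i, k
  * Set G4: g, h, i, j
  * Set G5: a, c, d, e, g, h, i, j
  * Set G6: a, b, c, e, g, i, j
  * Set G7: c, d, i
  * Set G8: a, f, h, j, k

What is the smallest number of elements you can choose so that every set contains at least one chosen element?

2

T = {c, j} meets every set (each contains at least one member of T), and |T| = 2.
The sets G1, G7 are pairwise disjoint, so any hitting set needs a separate element for each — at least 2. Hence 2 is optimal.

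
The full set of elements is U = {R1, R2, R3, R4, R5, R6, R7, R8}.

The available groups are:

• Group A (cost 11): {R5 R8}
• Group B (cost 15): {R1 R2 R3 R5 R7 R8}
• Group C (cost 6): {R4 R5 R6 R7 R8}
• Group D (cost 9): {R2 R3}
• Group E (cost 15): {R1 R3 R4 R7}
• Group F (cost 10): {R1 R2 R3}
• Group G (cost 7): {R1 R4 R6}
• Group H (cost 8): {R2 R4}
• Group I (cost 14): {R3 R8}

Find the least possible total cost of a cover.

C, F together cover every element (C ∪ F = {R1, R2, R3, R4, R5, R6, R7, R8}); total cost 6 + 10 = 16.
No covering selection has total cost below 16.

16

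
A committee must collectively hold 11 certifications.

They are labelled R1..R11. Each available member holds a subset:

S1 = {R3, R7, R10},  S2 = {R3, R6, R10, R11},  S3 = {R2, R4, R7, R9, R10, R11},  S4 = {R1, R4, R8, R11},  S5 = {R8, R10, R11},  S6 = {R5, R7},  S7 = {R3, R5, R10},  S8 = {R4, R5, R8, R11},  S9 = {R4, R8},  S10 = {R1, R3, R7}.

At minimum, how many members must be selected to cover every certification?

4

Take {S2, S3, S4, S6}. Their union is {R1, R2, R3, R4, R5, R6, R7, R8, R9, R10, R11}, which is all 11 certifications.
Only S3 contains R2, so S3 is forced; the remaining 5 certifications need at least 3 more members (each remaining member adds at most 2) — so at least 4 members are needed, and 4 is optimal.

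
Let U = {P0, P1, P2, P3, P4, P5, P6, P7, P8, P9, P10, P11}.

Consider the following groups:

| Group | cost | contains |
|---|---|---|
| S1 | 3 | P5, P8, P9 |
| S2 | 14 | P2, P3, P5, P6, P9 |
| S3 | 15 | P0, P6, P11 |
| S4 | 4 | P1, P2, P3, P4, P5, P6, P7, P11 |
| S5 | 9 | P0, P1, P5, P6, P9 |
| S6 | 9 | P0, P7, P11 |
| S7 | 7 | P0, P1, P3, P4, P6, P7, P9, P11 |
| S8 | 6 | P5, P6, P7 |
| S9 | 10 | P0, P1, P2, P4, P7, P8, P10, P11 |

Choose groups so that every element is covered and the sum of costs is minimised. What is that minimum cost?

17

S1, S4, S9 together cover every element (S1 ∪ S4 ∪ S9 = {P0, P1, P2, P3, P4, P5, P6, P7, P8, P9, P10, P11}); total cost 3 + 4 + 10 = 17.
No covering selection has total cost below 17.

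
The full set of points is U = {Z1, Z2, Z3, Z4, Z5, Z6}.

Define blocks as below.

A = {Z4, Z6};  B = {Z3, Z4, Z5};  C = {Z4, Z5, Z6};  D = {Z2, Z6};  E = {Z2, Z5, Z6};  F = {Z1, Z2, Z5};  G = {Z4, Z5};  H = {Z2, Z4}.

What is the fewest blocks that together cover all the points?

3

B and E and F together: B ∪ E ∪ F = {Z1, Z2, Z3, Z4, Z5, Z6} — every point is covered.
Only F contains Z1, so F is forced; the remaining 3 points need at least 2 more blocks (each remaining block adds at most 2) — so at least 3 blocks are needed, and 3 is optimal.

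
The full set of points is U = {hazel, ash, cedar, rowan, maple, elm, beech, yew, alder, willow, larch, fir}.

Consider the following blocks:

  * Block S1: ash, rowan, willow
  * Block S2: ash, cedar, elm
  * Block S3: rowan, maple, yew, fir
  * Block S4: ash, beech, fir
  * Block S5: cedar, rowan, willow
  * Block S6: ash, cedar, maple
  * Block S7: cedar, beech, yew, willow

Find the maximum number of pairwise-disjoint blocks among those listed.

2

S2, S3 are pairwise disjoint (S2={ash,cedar,elm}; S3={rowan,maple,yew,fir}).
Every remaining block overlaps one of these, and no 3 of the listed blocks are pairwise disjoint, so 2 is the maximum.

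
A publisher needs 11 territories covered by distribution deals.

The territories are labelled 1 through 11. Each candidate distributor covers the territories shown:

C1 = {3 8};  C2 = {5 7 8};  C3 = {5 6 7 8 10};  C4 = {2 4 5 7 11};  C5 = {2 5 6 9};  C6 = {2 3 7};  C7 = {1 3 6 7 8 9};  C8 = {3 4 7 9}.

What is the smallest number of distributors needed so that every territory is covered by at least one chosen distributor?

3

C3 and C4 and C7 together: C3 ∪ C4 ∪ C7 = {1, 2, 3, 4, 5, 6, 7, 8, 9, 10, 11} — every territory is covered.
Only C7 contains 1, so C7 is forced; the remaining 5 territories need at least 2 more distributors (each remaining distributor adds at most 4) — so at least 3 distributors are needed, and 3 is optimal.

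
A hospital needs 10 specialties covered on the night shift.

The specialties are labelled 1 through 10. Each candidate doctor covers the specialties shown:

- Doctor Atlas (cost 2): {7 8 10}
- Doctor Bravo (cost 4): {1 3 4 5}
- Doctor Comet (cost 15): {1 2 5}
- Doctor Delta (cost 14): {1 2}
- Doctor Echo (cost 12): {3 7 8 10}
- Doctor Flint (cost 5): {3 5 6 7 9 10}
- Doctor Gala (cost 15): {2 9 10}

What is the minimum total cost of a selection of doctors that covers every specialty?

25

Atlas, Bravo, Delta, Flint together cover every specialty (Atlas ∪ Bravo ∪ Delta ∪ Flint = {1, 2, 3, 4, 5, 6, 7, 8, 9, 10}); total cost 2 + 4 + 14 + 5 = 25.
No covering selection has total cost below 25.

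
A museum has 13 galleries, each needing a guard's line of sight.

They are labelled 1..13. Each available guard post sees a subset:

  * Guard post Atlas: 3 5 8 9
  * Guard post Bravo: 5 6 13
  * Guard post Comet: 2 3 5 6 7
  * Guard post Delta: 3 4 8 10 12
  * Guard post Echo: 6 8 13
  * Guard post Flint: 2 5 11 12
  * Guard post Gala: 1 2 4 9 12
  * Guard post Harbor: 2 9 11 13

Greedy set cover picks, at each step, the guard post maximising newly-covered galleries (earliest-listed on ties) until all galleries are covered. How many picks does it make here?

4

Greedy: pick Comet (covers 5 new) → pick Delta (covers 4 new) → pick Harbor (covers 3 new) → pick Gala (covers 1 new). Total picks: 4.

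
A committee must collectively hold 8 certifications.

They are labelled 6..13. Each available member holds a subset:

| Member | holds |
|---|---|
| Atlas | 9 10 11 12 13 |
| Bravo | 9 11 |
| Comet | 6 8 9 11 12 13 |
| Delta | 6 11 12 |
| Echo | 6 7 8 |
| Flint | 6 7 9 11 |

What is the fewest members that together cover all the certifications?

2

Take {Atlas, Echo}. Their union is {6, 7, 8, 9, 10, 11, 12, 13}, which is all 8 certifications.
No single member has all 8 certifications (the largest, Comet, has 6), so 2 is optimal.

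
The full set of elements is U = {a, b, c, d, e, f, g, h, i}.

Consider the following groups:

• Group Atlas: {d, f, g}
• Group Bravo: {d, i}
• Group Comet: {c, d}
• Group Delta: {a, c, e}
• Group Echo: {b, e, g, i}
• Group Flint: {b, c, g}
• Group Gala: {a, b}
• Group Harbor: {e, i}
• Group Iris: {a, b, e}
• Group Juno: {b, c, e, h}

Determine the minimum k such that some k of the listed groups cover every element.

Atlas, Echo, Iris, and Juno cover everything between them: the union {a, b, c, d, e, f, g, h, i} is all of U.
No 3 of the 10 groups cover everything (all 120 combinations miss at least one element), so 4 is optimal.

4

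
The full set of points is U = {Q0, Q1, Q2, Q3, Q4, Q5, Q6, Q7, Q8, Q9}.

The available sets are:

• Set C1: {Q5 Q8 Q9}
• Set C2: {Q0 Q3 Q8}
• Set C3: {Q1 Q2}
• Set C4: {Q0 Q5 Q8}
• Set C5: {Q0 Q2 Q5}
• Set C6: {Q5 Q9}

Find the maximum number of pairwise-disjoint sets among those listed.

C2, C3, C6 are pairwise disjoint (C2={Q0,Q3,Q8}; C3={Q1,Q2}; C6={Q5,Q9}).
Every remaining set overlaps one of these, and no 4 of the listed sets are pairwise disjoint, so 3 is the maximum.

3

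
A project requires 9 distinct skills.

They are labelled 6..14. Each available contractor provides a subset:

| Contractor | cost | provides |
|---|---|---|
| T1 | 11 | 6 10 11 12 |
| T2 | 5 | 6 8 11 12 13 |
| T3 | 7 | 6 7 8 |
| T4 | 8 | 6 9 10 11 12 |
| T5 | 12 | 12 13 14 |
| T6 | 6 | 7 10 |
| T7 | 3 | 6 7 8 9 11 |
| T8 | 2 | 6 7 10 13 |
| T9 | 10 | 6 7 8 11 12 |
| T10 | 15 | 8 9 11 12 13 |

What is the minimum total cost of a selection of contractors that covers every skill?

17

T5, T7, T8 together cover every skill (T5 ∪ T7 ∪ T8 = {6, 7, 8, 9, 10, 11, 12, 13, 14}); total cost 12 + 3 + 2 = 17.
The greedy pick T8, T7, T2, T5 costs 22; no covering selection beats 17.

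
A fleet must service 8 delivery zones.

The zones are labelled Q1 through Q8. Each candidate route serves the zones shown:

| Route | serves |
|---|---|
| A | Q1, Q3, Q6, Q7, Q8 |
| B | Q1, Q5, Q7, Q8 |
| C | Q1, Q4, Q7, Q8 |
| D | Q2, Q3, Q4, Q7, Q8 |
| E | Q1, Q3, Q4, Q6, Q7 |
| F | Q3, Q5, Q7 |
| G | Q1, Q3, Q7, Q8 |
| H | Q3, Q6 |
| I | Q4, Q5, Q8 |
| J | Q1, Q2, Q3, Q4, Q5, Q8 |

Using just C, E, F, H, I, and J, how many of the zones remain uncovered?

Union of C, E, F, H, I, J = {Q1, Q2, Q3, Q4, Q5, Q6, Q7, Q8} — that's every zone, so 0 are uncovered.

0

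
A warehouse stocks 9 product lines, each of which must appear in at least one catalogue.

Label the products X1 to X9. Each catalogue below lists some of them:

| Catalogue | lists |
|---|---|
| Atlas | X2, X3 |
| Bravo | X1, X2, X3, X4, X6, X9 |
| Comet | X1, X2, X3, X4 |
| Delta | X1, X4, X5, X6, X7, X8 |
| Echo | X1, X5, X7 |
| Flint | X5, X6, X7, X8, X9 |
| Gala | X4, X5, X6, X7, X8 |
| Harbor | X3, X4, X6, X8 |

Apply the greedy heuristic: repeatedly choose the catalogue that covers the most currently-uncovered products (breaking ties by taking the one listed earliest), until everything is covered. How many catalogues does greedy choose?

2

Greedy: pick Bravo (covers 6 new) → pick Delta (covers 3 new). Total picks: 2.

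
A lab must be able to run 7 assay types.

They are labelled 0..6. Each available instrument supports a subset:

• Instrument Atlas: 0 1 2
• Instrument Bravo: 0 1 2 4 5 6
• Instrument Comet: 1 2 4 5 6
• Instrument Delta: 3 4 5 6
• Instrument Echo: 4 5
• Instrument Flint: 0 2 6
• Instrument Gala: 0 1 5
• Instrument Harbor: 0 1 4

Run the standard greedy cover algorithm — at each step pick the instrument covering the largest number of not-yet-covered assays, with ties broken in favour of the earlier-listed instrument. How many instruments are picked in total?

2

Greedy: pick Bravo (covers 6 new) → pick Delta (covers 1 new). Total picks: 2.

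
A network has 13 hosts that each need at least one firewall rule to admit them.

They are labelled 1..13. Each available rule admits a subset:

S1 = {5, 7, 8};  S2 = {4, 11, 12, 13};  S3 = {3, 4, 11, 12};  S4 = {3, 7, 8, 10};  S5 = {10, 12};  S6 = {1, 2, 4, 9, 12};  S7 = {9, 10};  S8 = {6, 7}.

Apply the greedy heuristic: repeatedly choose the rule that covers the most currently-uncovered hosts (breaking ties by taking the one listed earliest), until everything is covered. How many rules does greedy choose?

5

Greedy: pick S6 (covers 5 new) → pick S4 (covers 4 new) → pick S2 (covers 2 new) → pick S1 (covers 1 new) → pick S8 (covers 1 new). Total picks: 5.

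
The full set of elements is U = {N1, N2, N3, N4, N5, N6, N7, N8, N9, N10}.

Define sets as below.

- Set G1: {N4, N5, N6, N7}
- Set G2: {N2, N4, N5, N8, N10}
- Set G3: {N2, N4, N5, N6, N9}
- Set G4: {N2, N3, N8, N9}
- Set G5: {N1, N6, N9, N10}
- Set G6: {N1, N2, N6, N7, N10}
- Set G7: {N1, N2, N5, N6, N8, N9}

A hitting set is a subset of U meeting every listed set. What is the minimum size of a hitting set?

2

H = {N6, N8} meets every set (each contains at least one member of H), and |H| = 2.
The sets G1, G4 are pairwise disjoint, so any hitting set needs a separate element for each — at least 2. Hence 2 is optimal.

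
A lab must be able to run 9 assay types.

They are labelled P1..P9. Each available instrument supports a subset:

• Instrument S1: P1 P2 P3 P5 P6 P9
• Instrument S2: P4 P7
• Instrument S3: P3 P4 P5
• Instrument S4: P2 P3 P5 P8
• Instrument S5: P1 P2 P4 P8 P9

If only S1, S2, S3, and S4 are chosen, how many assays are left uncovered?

Union of S1, S2, S3, S4 = {P1, P2, P3, P4, P5, P6, P7, P8, P9} — that's every assay, so 0 are uncovered.

0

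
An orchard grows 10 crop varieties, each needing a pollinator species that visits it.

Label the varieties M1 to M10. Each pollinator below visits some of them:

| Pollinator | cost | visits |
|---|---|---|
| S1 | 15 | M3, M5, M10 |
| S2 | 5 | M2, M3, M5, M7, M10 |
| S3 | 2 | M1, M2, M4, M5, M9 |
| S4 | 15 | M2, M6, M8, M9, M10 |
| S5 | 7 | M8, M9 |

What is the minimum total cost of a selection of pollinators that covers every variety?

22

S2, S3, S4 together cover every variety (S2 ∪ S3 ∪ S4 = {M1, M2, M3, M4, M5, M6, M7, M8, M9, M10}); total cost 5 + 2 + 15 = 22.
The greedy pick S3, S2, S5, S4 costs 29; no covering selection beats 22.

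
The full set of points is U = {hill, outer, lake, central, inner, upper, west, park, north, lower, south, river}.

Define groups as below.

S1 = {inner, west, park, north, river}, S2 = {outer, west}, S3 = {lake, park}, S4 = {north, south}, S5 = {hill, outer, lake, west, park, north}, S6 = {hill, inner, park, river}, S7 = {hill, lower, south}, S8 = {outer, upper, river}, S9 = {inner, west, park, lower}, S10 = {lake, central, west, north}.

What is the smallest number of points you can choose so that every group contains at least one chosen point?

Take H = {outer, lake, park, south}. Each listed group contains at least one of these, so H is a hitting set of size 4.
No choice of 3 points meets every group, so 4 is the minimum.

4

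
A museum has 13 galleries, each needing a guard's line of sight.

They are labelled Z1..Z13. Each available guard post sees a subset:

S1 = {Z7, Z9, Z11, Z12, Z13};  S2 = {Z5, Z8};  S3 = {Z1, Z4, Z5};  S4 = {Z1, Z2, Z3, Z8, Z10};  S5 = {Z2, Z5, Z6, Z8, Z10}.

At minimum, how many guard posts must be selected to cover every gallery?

4

S1 and S3 and S4 and S5 together: S1 ∪ S3 ∪ S4 ∪ S5 = {Z1, Z2, Z3, Z4, Z5, Z6, Z7, Z8, Z9, Z10, Z11, Z12, Z13} — every gallery is covered.
No 3 of the 5 guard posts cover everything (all 10 combinations miss at least one gallery), so 4 is optimal.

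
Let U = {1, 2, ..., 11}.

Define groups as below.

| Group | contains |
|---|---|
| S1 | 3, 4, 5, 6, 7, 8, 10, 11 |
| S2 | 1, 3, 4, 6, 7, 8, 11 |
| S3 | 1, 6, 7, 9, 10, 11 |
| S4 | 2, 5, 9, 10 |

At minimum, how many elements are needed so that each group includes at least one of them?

Take H = {8, 9}. Each listed group contains at least one of these, so H is a hitting set of size 2.
The groups S2, S4 are pairwise disjoint, so any hitting set needs a separate element for each — at least 2. Hence 2 is optimal.

2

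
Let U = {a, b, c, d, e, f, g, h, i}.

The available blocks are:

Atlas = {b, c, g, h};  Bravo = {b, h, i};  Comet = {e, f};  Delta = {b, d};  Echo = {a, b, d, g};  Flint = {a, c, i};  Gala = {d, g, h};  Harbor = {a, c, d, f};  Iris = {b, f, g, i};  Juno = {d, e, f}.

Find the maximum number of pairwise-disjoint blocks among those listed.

Comet, Delta, Flint are pairwise disjoint (Comet={e,f}; Delta={b,d}; Flint={a,c,i}).
Every remaining block overlaps one of these, and no 4 of the listed blocks are pairwise disjoint, so 3 is the maximum.

3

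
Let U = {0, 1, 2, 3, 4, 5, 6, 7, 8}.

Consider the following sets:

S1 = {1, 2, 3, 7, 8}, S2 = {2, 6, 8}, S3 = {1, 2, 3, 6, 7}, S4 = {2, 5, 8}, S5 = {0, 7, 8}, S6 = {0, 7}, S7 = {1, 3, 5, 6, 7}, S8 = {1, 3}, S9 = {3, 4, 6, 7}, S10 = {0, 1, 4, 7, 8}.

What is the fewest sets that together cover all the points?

S2 and S7 and S10 together: S2 ∪ S7 ∪ S10 = {0, 1, 2, 3, 4, 5, 6, 7, 8} — every point is covered.
No 2 of the 10 sets cover everything (all 45 combinations miss at least one point), so 3 is optimal.

3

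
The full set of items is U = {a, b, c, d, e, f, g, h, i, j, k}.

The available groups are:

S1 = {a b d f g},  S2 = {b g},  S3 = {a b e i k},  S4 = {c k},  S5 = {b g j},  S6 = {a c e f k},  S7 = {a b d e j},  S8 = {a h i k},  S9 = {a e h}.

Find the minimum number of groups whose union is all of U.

Take {S5, S6, S7, S8}. Their union is {a, b, c, d, e, f, g, h, i, j, k}, which is all 11 items.
No 3 of the 9 groups cover everything (all 84 combinations miss at least one item), so 4 is optimal.

4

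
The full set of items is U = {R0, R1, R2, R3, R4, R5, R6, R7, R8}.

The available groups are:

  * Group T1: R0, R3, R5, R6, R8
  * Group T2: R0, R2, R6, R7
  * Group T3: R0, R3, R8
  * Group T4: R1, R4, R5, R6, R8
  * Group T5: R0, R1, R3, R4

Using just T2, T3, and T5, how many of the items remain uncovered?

Union of T2, T3, T5 = {R0, R1, R2, R3, R4, R6, R7, R8}.
Not covered: R5 — 1 item.

1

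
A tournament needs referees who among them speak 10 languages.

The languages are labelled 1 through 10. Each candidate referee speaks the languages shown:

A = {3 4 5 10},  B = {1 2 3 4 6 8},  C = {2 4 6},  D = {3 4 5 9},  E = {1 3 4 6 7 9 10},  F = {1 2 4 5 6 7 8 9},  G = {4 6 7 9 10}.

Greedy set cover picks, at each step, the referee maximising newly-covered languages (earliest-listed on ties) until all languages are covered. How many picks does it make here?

Greedy: pick F (covers 8 new) → pick A (covers 2 new). Total picks: 2.

2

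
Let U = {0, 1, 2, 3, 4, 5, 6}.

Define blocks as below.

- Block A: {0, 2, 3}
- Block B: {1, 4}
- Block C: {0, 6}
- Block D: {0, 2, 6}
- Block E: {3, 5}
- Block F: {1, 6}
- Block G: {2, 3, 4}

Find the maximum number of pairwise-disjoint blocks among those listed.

B, C, E are pairwise disjoint (B={1,4}; C={0,6}; E={3,5}).
Every remaining block overlaps one of these, and no 4 of the listed blocks are pairwise disjoint, so 3 is the maximum.

3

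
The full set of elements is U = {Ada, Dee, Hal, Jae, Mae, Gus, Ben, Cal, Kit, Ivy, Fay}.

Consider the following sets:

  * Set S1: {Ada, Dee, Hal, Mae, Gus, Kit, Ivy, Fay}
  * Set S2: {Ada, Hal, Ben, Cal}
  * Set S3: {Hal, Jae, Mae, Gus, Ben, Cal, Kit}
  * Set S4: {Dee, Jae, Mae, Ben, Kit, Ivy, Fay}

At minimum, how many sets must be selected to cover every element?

2

Take {S1, S3}. Their union is {Ada, Dee, Hal, Jae, Mae, Gus, Ben, Cal, Kit, Ivy, Fay}, which is all 11 elements.
No single set has all 11 elements (the largest, S1, has 8), so 2 is optimal.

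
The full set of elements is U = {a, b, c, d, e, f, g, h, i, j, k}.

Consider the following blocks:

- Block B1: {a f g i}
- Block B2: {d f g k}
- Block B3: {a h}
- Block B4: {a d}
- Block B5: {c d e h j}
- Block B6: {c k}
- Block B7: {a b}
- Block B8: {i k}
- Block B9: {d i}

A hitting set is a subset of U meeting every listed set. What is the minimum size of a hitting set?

3

The 3 elements {a, d, k} hit every block.
The blocks B6, B7, B9 are pairwise disjoint, so any hitting set needs a separate element for each — at least 3. Hence 3 is optimal.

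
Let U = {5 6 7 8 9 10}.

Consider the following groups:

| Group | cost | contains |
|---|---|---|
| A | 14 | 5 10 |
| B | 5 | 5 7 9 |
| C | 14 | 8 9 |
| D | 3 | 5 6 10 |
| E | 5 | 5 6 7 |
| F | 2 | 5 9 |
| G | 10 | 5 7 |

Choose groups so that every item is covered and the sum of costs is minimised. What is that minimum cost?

22

C, D, E together cover every item (C ∪ D ∪ E = {5, 6, 7, 8, 9, 10}); total cost 14 + 3 + 5 = 22.
The greedy pick D, F, B, C costs 24; no covering selection beats 22.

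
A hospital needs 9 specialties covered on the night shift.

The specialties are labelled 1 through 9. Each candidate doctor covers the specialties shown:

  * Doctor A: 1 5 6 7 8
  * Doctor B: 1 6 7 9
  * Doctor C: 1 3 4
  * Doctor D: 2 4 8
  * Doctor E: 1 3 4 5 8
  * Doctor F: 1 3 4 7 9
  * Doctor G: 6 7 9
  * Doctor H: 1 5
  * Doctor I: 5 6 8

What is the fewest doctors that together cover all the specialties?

Take {B, D, E}. Their union is {1, 2, 3, 4, 5, 6, 7, 8, 9}, which is all 9 specialties.
Only D contains 2, so D is forced; the remaining 6 specialties need at least 2 more doctors (each remaining doctor adds at most 4) — so at least 3 doctors are needed, and 3 is optimal.

3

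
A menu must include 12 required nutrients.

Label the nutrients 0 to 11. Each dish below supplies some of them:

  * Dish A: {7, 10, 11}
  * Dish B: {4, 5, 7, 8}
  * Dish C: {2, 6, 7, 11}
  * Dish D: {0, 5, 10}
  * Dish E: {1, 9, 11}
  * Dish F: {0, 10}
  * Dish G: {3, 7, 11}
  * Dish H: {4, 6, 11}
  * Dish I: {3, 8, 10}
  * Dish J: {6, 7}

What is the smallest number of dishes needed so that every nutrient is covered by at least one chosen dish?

5

B and C and D and E and G together: B ∪ C ∪ D ∪ E ∪ G = {0, 1, 2, 3, 4, 5, 6, 7, 8, 9, 10, 11} — every nutrient is covered.
No 4 of the 10 dishes cover everything (all 210 combinations miss at least one nutrient), so 5 is optimal.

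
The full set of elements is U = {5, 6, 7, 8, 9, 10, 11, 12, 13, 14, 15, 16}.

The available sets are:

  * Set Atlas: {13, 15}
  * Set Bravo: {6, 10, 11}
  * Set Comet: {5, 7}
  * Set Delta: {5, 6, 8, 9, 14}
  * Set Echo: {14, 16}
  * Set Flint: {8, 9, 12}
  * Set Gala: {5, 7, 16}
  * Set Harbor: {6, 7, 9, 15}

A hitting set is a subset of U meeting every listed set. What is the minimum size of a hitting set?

5

H = {5, 6, 12, 13, 16} meets every set (each contains at least one member of H), and |H| = 5.
The sets Atlas, Bravo, Comet, Echo, Flint are pairwise disjoint, so any hitting set needs a separate element for each — at least 5. Hence 5 is optimal.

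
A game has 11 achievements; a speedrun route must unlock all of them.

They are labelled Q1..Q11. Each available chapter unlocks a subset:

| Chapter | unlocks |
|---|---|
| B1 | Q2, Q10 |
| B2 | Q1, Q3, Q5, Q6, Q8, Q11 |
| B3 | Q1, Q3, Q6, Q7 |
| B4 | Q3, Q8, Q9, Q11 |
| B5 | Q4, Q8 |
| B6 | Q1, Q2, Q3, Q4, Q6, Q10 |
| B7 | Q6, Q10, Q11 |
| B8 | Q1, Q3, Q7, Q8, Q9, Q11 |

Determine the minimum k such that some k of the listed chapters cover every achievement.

3

B2 and B6 and B8 together: B2 ∪ B6 ∪ B8 = {Q1, Q2, Q3, Q4, Q5, Q6, Q7, Q8, Q9, Q10, Q11} — every achievement is covered.
Only B2 contains Q5, so B2 is forced; the remaining 5 achievements need at least 2 more chapters (each remaining chapter adds at most 3) — so at least 3 chapters are needed, and 3 is optimal.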